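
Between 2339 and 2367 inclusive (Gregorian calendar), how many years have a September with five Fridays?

September has 30 days; it has five Fridays when Friday falls among the first (month-length − 28) days — i.e. when September 1 is one of Friday/Thursday.
September 1 by year: 2339:Fri✓ 2340:Sun 2341:Mon 2342:Tue 2343:Wed 2344:Fri✓ 2345:Sat 2346:Sun 2347:Mon 2348:Wed 2349:Thu✓ 2350:Fri✓ 2351:Sat 2352:Mon 2353:Tue 2354:Wed 2355:Thu✓ 2356:Sat 2357:Sun 2358:Mon 2359:Tue 2360:Thu✓ 2361:Fri✓ 2362:Sat 2363:Sun 2364:Tue 2365:Wed 2366:Thu✓ 2367:Fri✓
Years with five Fridays: 2339, 2344, 2349, 2350, 2355, 2360, 2361, 2366, 2367 → 9.

9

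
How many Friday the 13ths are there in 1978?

2

Check the 13th of each month of 1978: Jan 13: Fri, Feb 13: Mon, Mar 13: Mon, Apr 13: Thu, May 13: Sat, Jun 13: Tue, Jul 13: Thu, Aug 13: Sun, Sep 13: Wed, Oct 13: Fri, Nov 13: Mon, Dec 13: Wed.
Friday occurs in January, October — 2 months.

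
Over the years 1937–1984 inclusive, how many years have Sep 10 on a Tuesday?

Track Sep 10's weekday year by year (advancing +1, or +2 across a Feb 29):
  1937: Fri  1938: Sat (+1)  1939: Sun (+1)  1940: Tue (+2) ✓  1941: Wed (+1)
  1942: Thu (+1)  1943: Fri (+1)  1944: Sun (+2)  1945: Mon (+1)  1946: Tue (+1) ✓
  1947: Wed (+1)  1948: Fri (+2)  1949: Sat (+1)  1950: Sun (+1)  … (20 more years) …
  1971: Fri (+1)  1972: Sun (+2)  1973: Mon (+1)  1974: Tue (+1) ✓  1975: Wed (+1)
  1976: Fri (+2)  1977: Sat (+1)  1978: Sun (+1)  1979: Mon (+1)  1980: Wed (+2)
  1981: Thu (+1)  1982: Fri (+1)  1983: Sat (+1)  1984: Mon (+2)
Tuesday years: 1940, 1946, 1957, 1963, 1968, 1974 — 6 in total.

6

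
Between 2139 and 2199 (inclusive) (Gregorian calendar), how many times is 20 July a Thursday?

Track 20 July's weekday year by year (advancing +1, or +2 across a Feb 29):
  2139: Mon  2140: Wed (+2)  2141: Thu (+1) ✓  2142: Fri (+1)  2143: Sat (+1)
  2144: Mon (+2)  2145: Tue (+1)  2146: Wed (+1)  2147: Thu (+1) ✓  2148: Sat (+2)
  2149: Sun (+1)  2150: Mon (+1)  2151: Tue (+1)  2152: Thu (+2) ✓  … (33 more years) …
  2186: Thu (+1) ✓  2187: Fri (+1)  2188: Sun (+2)  2189: Mon (+1)  2190: Tue (+1)
  2191: Wed (+1)  2192: Fri (+2)  2193: Sat (+1)  2194: Sun (+1)  2195: Mon (+1)
  2196: Wed (+2)  2197: Thu (+1) ✓  2198: Fri (+1)  2199: Sat (+1)
Thursday years: 2141, 2147, 2152, 2158, 2169, 2175, 2180, 2186, 2197 — 9 in total.

9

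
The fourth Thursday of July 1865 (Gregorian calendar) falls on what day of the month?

July 1, 1865 is a Saturday, so the first Thursday is the 6th.
The fourth Thursday is 6 + 21 = 27.

27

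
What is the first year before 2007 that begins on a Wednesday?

2003

Jan 1 advances by 2 weekdays after a leap year and by 1 after a common year.
2007: Jan 1 is Monday.
2006: Sunday
2005: Saturday
2004: Thursday (leap)
2003: Wednesday
2003 begins on a Wednesday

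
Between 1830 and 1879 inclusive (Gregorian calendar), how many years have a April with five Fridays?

14

April has 30 days; it has five Fridays when Friday falls among the first (month-length − 28) days — i.e. when April 1 is one of Friday/Thursday.
April 1 by year: 1830:Thu✓ 1831:Fri✓ 1832:Sun 1833:Mon 1834:Tue 1835:Wed 1836:Fri✓ 1837:Sat 1838:Sun 1839:Mon 1840:Wed 1841:Thu✓ 1842:Fri✓ 1843:Sat 1844:Mon …(20 more)… 1865:Sat 1866:Sun 1867:Mon 1868:Wed 1869:Thu✓ 1870:Fri✓ 1871:Sat 1872:Mon 1873:Tue 1874:Wed 1875:Thu✓ 1876:Sat 1877:Sun 1878:Mon 1879:Tue
Years with five Fridays: 1830, 1831, 1836, 1841, 1842, 1847, 1852, 1853, 1858, 1859, 1864, 1869, 1870, 1875 → 14.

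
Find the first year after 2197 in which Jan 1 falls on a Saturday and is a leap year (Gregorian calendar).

2220

Jan 1 advances by 2 weekdays after a leap year and by 1 after a common year.
2197: Jan 1 is Sunday.
2198: Monday
2199: Tuesday
2200: Wednesday
2201: Thursday
2202: Friday
2203: Saturday
2204: Sunday (leap)
2205: Tuesday
2206: Wednesday
2207: Thursday
2208: Friday (leap)
2209: Sunday
2210: Monday
2211: Tuesday
2212: Wednesday (leap)
2213: Friday
2214: Saturday
2215: Sunday
2216: Monday (leap)
2217: Wednesday
2218: Thursday
2219: Friday
2220: Saturday (leap)
2220 begins on a Saturday and is a leap year.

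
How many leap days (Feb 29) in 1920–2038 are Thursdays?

4

Leap years in 1920–2038: 30 of them.
Feb 29 weekday advances by 5 (mod 7) from one leap year to the next four years later (or differs when a century non-leap intervenes).
Leap-day weekdays: 1920:Sun 1924:Fri 1928:Wed 1932:Mon 1936:Sat 1940:Thu✓ 1944:Tue 1948:Sun 1952:Fri 1956:Wed 1960:Mon 1964:Sat 1968:Thu✓ …(4 more)… 1988:Mon 1992:Sat 1996:Thu✓ 2000:Tue 2004:Sun 2008:Fri 2012:Wed 2016:Mon 2020:Sat 2024:Thu✓ 2028:Tue 2032:Sun 2036:Fri
Thursday: 1940, 1968, 1996, 2024 → 4.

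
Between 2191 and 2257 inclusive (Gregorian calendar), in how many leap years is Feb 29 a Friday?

Leap years in 2191–2257: 16 of them.
Feb 29 weekday advances by 5 (mod 7) from one leap year to the next four years later (or differs when a century non-leap intervenes).
Leap-day weekdays: 2192:Wed 2196:Mon 2204:Wed 2208:Mon 2212:Sat 2216:Thu 2220:Tue 2224:Sun 2228:Fri✓ 2232:Wed 2236:Mon 2240:Sat 2244:Thu 2248:Tue 2252:Sun 2256:Fri✓
Friday: 2228, 2256 → 2.

2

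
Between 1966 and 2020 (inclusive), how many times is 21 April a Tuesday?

Track 21 April's weekday year by year (advancing +1, or +2 across a Feb 29):
  1966: Thu  1967: Fri (+1)  1968: Sun (+2)  1969: Mon (+1)  1970: Tue (+1) ✓
  1971: Wed (+1)  1972: Fri (+2)  1973: Sat (+1)  1974: Sun (+1)  1975: Mon (+1)
  1976: Wed (+2)  1977: Thu (+1)  1978: Fri (+1)  1979: Sat (+1)  … (27 more years) …
  2007: Sat (+1)  2008: Mon (+2)  2009: Tue (+1) ✓  2010: Wed (+1)  2011: Thu (+1)
  2012: Sat (+2)  2013: Sun (+1)  2014: Mon (+1)  2015: Tue (+1) ✓  2016: Thu (+2)
  2017: Fri (+1)  2018: Sat (+1)  2019: Sun (+1)  2020: Tue (+2) ✓
Tuesday years: 1970, 1981, 1987, 1992, 1998, 2009, 2015, 2020 — 8 in total.

8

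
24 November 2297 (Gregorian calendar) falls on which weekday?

January 1, 2297 is a Friday.
November 24 is day 328 of the year, i.e. 327 days after Jan 1.
327 mod 7 = 5, so advance 5 weekdays from Friday: Wednesday.

Wednesday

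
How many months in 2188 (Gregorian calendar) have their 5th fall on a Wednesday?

2

Check the 5th of each month of 2188: Jan 5: Sat, Feb 5: Tue, Mar 5: Wed, Apr 5: Sat, May 5: Mon, Jun 5: Thu, Jul 5: Sat, Aug 5: Tue, Sep 5: Fri, Oct 5: Sun, Nov 5: Wed, Dec 5: Fri.
Wednesday occurs in March, November — 2 months.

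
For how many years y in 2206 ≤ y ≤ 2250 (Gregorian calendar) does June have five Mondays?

June has 30 days; it has five Mondays when Monday falls among the first (month-length − 28) days — i.e. when June 1 is one of Monday/Sunday.
June 1 by year: 2206:Sun✓ 2207:Mon✓ 2208:Wed 2209:Thu 2210:Fri 2211:Sat 2212:Mon✓ 2213:Tue 2214:Wed 2215:Thu 2216:Sat 2217:Sun✓ 2218:Mon✓ 2219:Tue 2220:Thu …(15 more)… 2236:Wed 2237:Thu 2238:Fri 2239:Sat 2240:Mon✓ 2241:Tue 2242:Wed 2243:Thu 2244:Sat 2245:Sun✓ 2246:Mon✓ 2247:Tue 2248:Thu 2249:Fri 2250:Sat
Years with five Mondays: 2206, 2207, 2212, 2217, 2218, 2223, 2228, 2229, 2234, 2235, 2240, 2245, 2246 → 13.

13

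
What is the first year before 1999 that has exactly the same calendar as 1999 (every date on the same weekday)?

1993

Two years share a calendar iff Jan 1 falls on the same weekday and both are leap or both are common. 1999: Jan 1 is Friday, common year.
1998: Jan 1 Thursday, common
1997: Jan 1 Wednesday, common
1996: Jan 1 Monday, leap
1995: Jan 1 Sunday, common
1994: Jan 1 Saturday, common
1993: Jan 1 Friday, common
1993 matches on both conditions.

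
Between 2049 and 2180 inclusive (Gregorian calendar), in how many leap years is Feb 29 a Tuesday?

Leap years in 2049–2180: 32 of them.
Feb 29 weekday advances by 5 (mod 7) from one leap year to the next four years later (or differs when a century non-leap intervenes).
Leap-day weekdays: 2052:Thu 2056:Tue✓ 2060:Sun 2064:Fri 2068:Wed 2072:Mon 2076:Sat 2080:Thu 2084:Tue✓ 2088:Sun 2092:Fri 2096:Wed 2104:Fri …(6 more)… 2132:Fri 2136:Wed 2140:Mon 2144:Sat 2148:Thu 2152:Tue✓ 2156:Sun 2160:Fri 2164:Wed 2168:Mon 2172:Sat 2176:Thu 2180:Tue✓
Tuesday: 2056, 2084, 2124, 2152, 2180 → 5.

5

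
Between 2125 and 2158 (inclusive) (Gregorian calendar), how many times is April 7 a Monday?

5

Track April 7's weekday year by year (advancing +1, or +2 across a Feb 29):
  2125: Sat  2126: Sun (+1)  2127: Mon (+1) ✓  2128: Wed (+2)  2129: Thu (+1)
  2130: Fri (+1)  2131: Sat (+1)  2132: Mon (+2) ✓  2133: Tue (+1)  2134: Wed (+1)
  2135: Thu (+1)  2136: Sat (+2)  2137: Sun (+1)  2138: Mon (+1) ✓  … (6 more years) …
  2145: Wed (+1)  2146: Thu (+1)  2147: Fri (+1)  2148: Sun (+2)  2149: Mon (+1) ✓
  2150: Tue (+1)  2151: Wed (+1)  2152: Fri (+2)  2153: Sat (+1)  2154: Sun (+1)
  2155: Mon (+1) ✓  2156: Wed (+2)  2157: Thu (+1)  2158: Fri (+1)
Monday years: 2127, 2132, 2138, 2149, 2155 — 5 in total.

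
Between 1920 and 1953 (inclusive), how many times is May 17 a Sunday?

5

Track May 17's weekday year by year (advancing +1, or +2 across a Feb 29):
  1920: Mon  1921: Tue (+1)  1922: Wed (+1)  1923: Thu (+1)  1924: Sat (+2)
  1925: Sun (+1) ✓  1926: Mon (+1)  1927: Tue (+1)  1928: Thu (+2)  1929: Fri (+1)
  1930: Sat (+1)  1931: Sun (+1) ✓  1932: Tue (+2)  1933: Wed (+1)  … (6 more years) …
  1940: Fri (+2)  1941: Sat (+1)  1942: Sun (+1) ✓  1943: Mon (+1)  1944: Wed (+2)
  1945: Thu (+1)  1946: Fri (+1)  1947: Sat (+1)  1948: Mon (+2)  1949: Tue (+1)
  1950: Wed (+1)  1951: Thu (+1)  1952: Sat (+2)  1953: Sun (+1) ✓
Sunday years: 1925, 1931, 1936, 1942, 1953 — 5 in total.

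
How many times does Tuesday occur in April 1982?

April 1982 has 30 days and begins on Thursday.
The first Tuesday is April 6.
Tuesdays fall on 6, 13, 20, 27 — that's 4.

4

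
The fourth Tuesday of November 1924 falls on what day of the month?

25

November 1, 1924 is a Saturday, so the first Tuesday is the 4th.
The fourth Tuesday is 4 + 21 = 25.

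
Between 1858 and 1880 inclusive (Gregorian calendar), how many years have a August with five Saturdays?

August has 31 days; it has five Saturdays when Saturday falls among the first (month-length − 28) days — i.e. when August 1 is one of Saturday/Friday/Thursday.
August 1 by year: 1858:Sun 1859:Mon 1860:Wed 1861:Thu✓ 1862:Fri✓ 1863:Sat✓ 1864:Mon 1865:Tue 1866:Wed 1867:Thu✓ 1868:Sat✓ 1869:Sun 1870:Mon 1871:Tue 1872:Thu✓ 1873:Fri✓ 1874:Sat✓ 1875:Sun 1876:Tue 1877:Wed 1878:Thu✓ 1879:Fri✓ 1880:Sun
Years with five Saturdays: 1861, 1862, 1863, 1867, 1868, 1872, 1873, 1874, 1878, 1879 → 10.

10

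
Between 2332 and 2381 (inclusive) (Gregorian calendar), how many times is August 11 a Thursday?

7

Track August 11's weekday year by year (advancing +1, or +2 across a Feb 29):
  2332: Thu ✓  2333: Fri (+1)  2334: Sat (+1)  2335: Sun (+1)  2336: Tue (+2)
  2337: Wed (+1)  2338: Thu (+1) ✓  2339: Fri (+1)  2340: Sun (+2)  2341: Mon (+1)
  2342: Tue (+1)  2343: Wed (+1)  2344: Fri (+2)  2345: Sat (+1)  … (22 more years) …
  2368: Sun (+2)  2369: Mon (+1)  2370: Tue (+1)  2371: Wed (+1)  2372: Fri (+2)
  2373: Sat (+1)  2374: Sun (+1)  2375: Mon (+1)  2376: Wed (+2)  2377: Thu (+1) ✓
  2378: Fri (+1)  2379: Sat (+1)  2380: Mon (+2)  2381: Tue (+1)
Thursday years: 2332, 2338, 2349, 2355, 2360, 2366, 2377 — 7 in total.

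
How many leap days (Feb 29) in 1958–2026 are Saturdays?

3

Leap years in 1958–2026: 17 of them.
Feb 29 weekday advances by 5 (mod 7) from one leap year to the next four years later (or differs when a century non-leap intervenes).
Leap-day weekdays: 1960:Mon 1964:Sat✓ 1968:Thu 1972:Tue 1976:Sun 1980:Fri 1984:Wed 1988:Mon 1992:Sat✓ 1996:Thu 2000:Tue 2004:Sun 2008:Fri 2012:Wed 2016:Mon 2020:Sat✓ 2024:Thu
Saturday: 1964, 1992, 2020 → 3.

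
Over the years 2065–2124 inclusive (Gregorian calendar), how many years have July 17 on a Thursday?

Track July 17's weekday year by year (advancing +1, or +2 across a Feb 29):
  2065: Fri  2066: Sat (+1)  2067: Sun (+1)  2068: Tue (+2)  2069: Wed (+1)
  2070: Thu (+1) ✓  2071: Fri (+1)  2072: Sun (+2)  2073: Mon (+1)  2074: Tue (+1)
  2075: Wed (+1)  2076: Fri (+2)  2077: Sat (+1)  2078: Sun (+1)  … (32 more years) …
  2111: Fri (+1)  2112: Sun (+2)  2113: Mon (+1)  2114: Tue (+1)  2115: Wed (+1)
  2116: Fri (+2)  2117: Sat (+1)  2118: Sun (+1)  2119: Mon (+1)  2120: Wed (+2)
  2121: Thu (+1) ✓  2122: Fri (+1)  2123: Sat (+1)  2124: Mon (+2)
Thursday years: 2070, 2081, 2087, 2092, 2098, 2104, 2110, 2121 — 8 in total.

8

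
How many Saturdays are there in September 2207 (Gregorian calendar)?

4

September 2207 has 30 days and begins on Tuesday.
The first Saturday is September 5.
Saturdays fall on 5, 12, 19, 26 — that's 4.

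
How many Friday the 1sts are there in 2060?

Check the 1st of each month of 2060: Jan 1: Thu, Feb 1: Sun, Mar 1: Mon, Apr 1: Thu, May 1: Sat, Jun 1: Tue, Jul 1: Thu, Aug 1: Sun, Sep 1: Wed, Oct 1: Fri, Nov 1: Mon, Dec 1: Wed.
Friday occurs in October — 1 month.

1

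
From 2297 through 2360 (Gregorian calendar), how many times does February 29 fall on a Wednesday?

2

Leap years in 2297–2360: 15 of them.
Feb 29 weekday advances by 5 (mod 7) from one leap year to the next four years later (or differs when a century non-leap intervenes).
Leap-day weekdays: 2304:Mon 2308:Sat 2312:Thu 2316:Tue 2320:Sun 2324:Fri 2328:Wed✓ 2332:Mon 2336:Sat 2340:Thu 2344:Tue 2348:Sun 2352:Fri 2356:Wed✓ 2360:Mon
Wednesday: 2328, 2356 → 2.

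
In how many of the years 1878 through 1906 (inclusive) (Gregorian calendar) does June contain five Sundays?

8

June has 30 days; it has five Sundays when Sunday falls among the first (month-length − 28) days — i.e. when June 1 is one of Sunday/Saturday.
June 1 by year: 1878:Sat✓ 1879:Sun✓ 1880:Tue 1881:Wed 1882:Thu 1883:Fri 1884:Sun✓ 1885:Mon 1886:Tue 1887:Wed 1888:Fri 1889:Sat✓ 1890:Sun✓ 1891:Mon 1892:Wed 1893:Thu 1894:Fri 1895:Sat✓ 1896:Mon 1897:Tue 1898:Wed 1899:Thu 1900:Fri 1901:Sat✓ 1902:Sun✓ 1903:Mon 1904:Wed 1905:Thu 1906:Fri
Years with five Sundays: 1878, 1879, 1884, 1889, 1890, 1895, 1901, 1902 → 8.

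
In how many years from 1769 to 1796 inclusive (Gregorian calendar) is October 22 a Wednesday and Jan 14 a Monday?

1

Check each year's weekday for October 22 and Jan 14:
  1769: Sun/Sat  1770: Mon/Sun  1771: Tue/Mon  1772: Thu/Tue  1773: Fri/Thu  1774: Sat/Fri  1775: Sun/Sat  1776: Tue/Sun  1777: Wed/Tue  1778: Thu/Wed  1779: Fri/Thu  1780: Sun/Fri  1781: Mon/Sun  1782: Tue/Mon  1783: Wed/Tue  1784: Fri/Wed  1785: Sat/Fri  1786: Sun/Sat  1787: Mon/Sun  1788: Wed/Mon ✓  1789: Thu/Wed  1790: Fri/Thu  1791: Sat/Fri  1792: Mon/Sat  1793: Tue/Mon  1794: Wed/Tue  1795: Thu/Wed  1796: Sat/Thu
Both conditions hold in: 1788 — 1.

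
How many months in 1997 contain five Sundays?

A month of length L has five Sundays iff its first Sunday is on day ≤ L−28 (so day 1–3 in a 31-day month, 1–2 in a 30-day month, day 1 in a leap February).
Checking each month of 1997: Jan starts Wed (31d); Feb starts Sat (28d); Mar starts Sat (31d) ✓; Apr starts Tue (30d); May starts Thu (31d); Jun starts Sun (30d) ✓; Jul starts Tue (31d); Aug starts Fri (31d) ✓; Sep starts Mon (30d); Oct starts Wed (31d); Nov starts Sat (30d) ✓; Dec starts Mon (31d).
Five-Sunday months: March, June, August, November → 4.

4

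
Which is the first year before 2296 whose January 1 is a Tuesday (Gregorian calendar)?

2295

Jan 1 advances by 2 weekdays after a leap year and by 1 after a common year.
2296: Jan 1 is Wednesday (leap).
2295: Tuesday
2295 begins on a Tuesday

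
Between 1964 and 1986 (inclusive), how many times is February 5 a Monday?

3

Track February 5's weekday year by year (advancing +1, or +2 across a Feb 29):
  1964: Wed  1965: Fri (+2)  1966: Sat (+1)  1967: Sun (+1)  1968: Mon (+1) ✓
  1969: Wed (+2)  1970: Thu (+1)  1971: Fri (+1)  1972: Sat (+1)  1973: Mon (+2) ✓
  1974: Tue (+1)  1975: Wed (+1)  1976: Thu (+1)  1977: Sat (+2)  1978: Sun (+1)
  1979: Mon (+1) ✓  1980: Tue (+1)  1981: Thu (+2)  1982: Fri (+1)  1983: Sat (+1)
  1984: Sun (+1)  1985: Tue (+2)  1986: Wed (+1)
Monday years: 1968, 1973, 1979 — 3 in total.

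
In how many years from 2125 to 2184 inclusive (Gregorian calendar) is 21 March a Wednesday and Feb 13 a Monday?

Check each year's weekday for 21 March and Feb 13:
  2125: Wed/Tue  2126: Thu/Wed  2127: Fri/Thu  2128: Sun/Fri  2129: Mon/Sun  2130: Tue/Mon  2131: Wed/Tue  2132: Fri/Wed  2133: Sat/Fri  2134: Sun/Sat  2135: Mon/Sun  2136: Wed/Mon ✓  2137: Thu/Wed  2138: Fri/Thu  …(32 more)…  2171: Thu/Wed  2172: Sat/Thu  2173: Sun/Sat  2174: Mon/Sun  2175: Tue/Mon  2176: Thu/Tue  2177: Fri/Thu  2178: Sat/Fri  2179: Sun/Sat  2180: Tue/Sun  2181: Wed/Tue  2182: Thu/Wed  2183: Fri/Thu  2184: Sun/Fri
Both conditions hold in: 2136, 2164 — 2.

2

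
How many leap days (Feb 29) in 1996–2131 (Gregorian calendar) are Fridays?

Leap years in 1996–2131: 33 of them.
Feb 29 weekday advances by 5 (mod 7) from one leap year to the next four years later (or differs when a century non-leap intervenes).
Leap-day weekdays: 1996:Thu 2000:Tue 2004:Sun 2008:Fri✓ 2012:Wed 2016:Mon 2020:Sat 2024:Thu 2028:Tue 2032:Sun 2036:Fri✓ 2040:Wed 2044:Mon …(7 more)… 2076:Sat 2080:Thu 2084:Tue 2088:Sun 2092:Fri✓ 2096:Wed 2104:Fri✓ 2108:Wed 2112:Mon 2116:Sat 2120:Thu 2124:Tue 2128:Sun
Friday: 2008, 2036, 2064, 2092, 2104 → 5.

5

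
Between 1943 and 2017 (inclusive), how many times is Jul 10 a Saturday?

11

Track Jul 10's weekday year by year (advancing +1, or +2 across a Feb 29):
  1943: Sat ✓  1944: Mon (+2)  1945: Tue (+1)  1946: Wed (+1)  1947: Thu (+1)
  1948: Sat (+2) ✓  1949: Sun (+1)  1950: Mon (+1)  1951: Tue (+1)  1952: Thu (+2)
  1953: Fri (+1)  1954: Sat (+1) ✓  1955: Sun (+1)  1956: Tue (+2)  … (47 more years) …
  2004: Sat (+2) ✓  2005: Sun (+1)  2006: Mon (+1)  2007: Tue (+1)  2008: Thu (+2)
  2009: Fri (+1)  2010: Sat (+1) ✓  2011: Sun (+1)  2012: Tue (+2)  2013: Wed (+1)
  2014: Thu (+1)  2015: Fri (+1)  2016: Sun (+2)  2017: Mon (+1)
Saturday years: 1943, 1948, 1954, 1965, 1971, 1976, 1982, 1993, 1999, 2004, 2010 — 11 in total.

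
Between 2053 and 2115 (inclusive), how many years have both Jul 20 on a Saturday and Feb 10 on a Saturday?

Check each year's weekday for Jul 20 and Feb 10:
  2053: Sun/Mon  2054: Mon/Tue  2055: Tue/Wed  2056: Thu/Thu  2057: Fri/Sat  2058: Sat/Sun  2059: Sun/Mon  2060: Tue/Tue  2061: Wed/Thu  2062: Thu/Fri  2063: Fri/Sat  2064: Sun/Sun  2065: Mon/Tue  2066: Tue/Wed  …(35 more)…  2102: Thu/Fri  2103: Fri/Sat  2104: Sun/Sun  2105: Mon/Tue  2106: Tue/Wed  2107: Wed/Thu  2108: Fri/Fri  2109: Sat/Sun  2110: Sun/Mon  2111: Mon/Tue  2112: Wed/Wed  2113: Thu/Fri  2114: Fri/Sat  2115: Sat/Sun
Both conditions hold in: 2080 — 1.

1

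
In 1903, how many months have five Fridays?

A month of length L has five Fridays iff its first Friday is on day ≤ L−28 (so day 1–3 in a 31-day month, 1–2 in a 30-day month, day 1 in a leap February).
Checking each month of 1903: Jan starts Thu (31d) ✓; Feb starts Sun (28d); Mar starts Sun (31d); Apr starts Wed (30d); May starts Fri (31d) ✓; Jun starts Mon (30d); Jul starts Wed (31d) ✓; Aug starts Sat (31d); Sep starts Tue (30d); Oct starts Thu (31d) ✓; Nov starts Sun (30d); Dec starts Tue (31d).
Five-Friday months: January, May, July, October → 4.

4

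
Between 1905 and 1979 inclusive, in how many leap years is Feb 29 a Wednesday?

2

Leap years in 1905–1979: 18 of them.
Feb 29 weekday advances by 5 (mod 7) from one leap year to the next four years later (or differs when a century non-leap intervenes).
Leap-day weekdays: 1908:Sat 1912:Thu 1916:Tue 1920:Sun 1924:Fri 1928:Wed✓ 1932:Mon 1936:Sat 1940:Thu 1944:Tue 1948:Sun 1952:Fri 1956:Wed✓ 1960:Mon 1964:Sat 1968:Thu 1972:Tue 1976:Sun
Wednesday: 1928, 1956 → 2.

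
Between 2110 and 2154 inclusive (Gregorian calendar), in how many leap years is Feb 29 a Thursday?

Leap years in 2110–2154: 11 of them.
Feb 29 weekday advances by 5 (mod 7) from one leap year to the next four years later (or differs when a century non-leap intervenes).
Leap-day weekdays: 2112:Mon 2116:Sat 2120:Thu✓ 2124:Tue 2128:Sun 2132:Fri 2136:Wed 2140:Mon 2144:Sat 2148:Thu✓ 2152:Tue
Thursday: 2120, 2148 → 2.

2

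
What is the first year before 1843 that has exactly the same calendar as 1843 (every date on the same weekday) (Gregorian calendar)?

1837

Two years share a calendar iff Jan 1 falls on the same weekday and both are leap or both are common. 1843: Jan 1 is Sunday, common year.
1842: Jan 1 Saturday, common
1841: Jan 1 Friday, common
1840: Jan 1 Wednesday, leap
1839: Jan 1 Tuesday, common
1838: Jan 1 Monday, common
1837: Jan 1 Sunday, common
1837 matches on both conditions.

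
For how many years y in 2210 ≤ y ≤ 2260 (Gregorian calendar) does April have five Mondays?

15

April has 30 days; it has five Mondays when Monday falls among the first (month-length − 28) days — i.e. when April 1 is one of Monday/Sunday.
April 1 by year: 2210:Sun✓ 2211:Mon✓ 2212:Wed 2213:Thu 2214:Fri 2215:Sat 2216:Mon✓ 2217:Tue 2218:Wed 2219:Thu 2220:Sat 2221:Sun✓ 2222:Mon✓ 2223:Tue 2224:Thu …(21 more)… 2246:Wed 2247:Thu 2248:Sat 2249:Sun✓ 2250:Mon✓ 2251:Tue 2252:Thu 2253:Fri 2254:Sat 2255:Sun✓ 2256:Tue 2257:Wed 2258:Thu 2259:Fri 2260:Sun✓
Years with five Mondays: 2210, 2211, 2216, 2221, 2222, 2227, 2232, 2233, 2238, 2239, 2244, 2249, 2250, 2255, 2260 → 15.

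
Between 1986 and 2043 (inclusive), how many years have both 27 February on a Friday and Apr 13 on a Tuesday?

Check each year's weekday for 27 February and Apr 13:
  1986: Thu/Sun  1987: Fri/Mon  1988: Sat/Wed  1989: Mon/Thu  1990: Tue/Fri  1991: Wed/Sat  1992: Thu/Mon  1993: Sat/Tue  1994: Sun/Wed  1995: Mon/Thu  1996: Tue/Sat  1997: Thu/Sun  1998: Fri/Mon  1999: Sat/Tue  …(30 more)…  2030: Wed/Sat  2031: Thu/Sun  2032: Fri/Tue ✓  2033: Sun/Wed  2034: Mon/Thu  2035: Tue/Fri  2036: Wed/Sun  2037: Fri/Mon  2038: Sat/Tue  2039: Sun/Wed  2040: Mon/Fri  2041: Wed/Sat  2042: Thu/Sun  2043: Fri/Mon
Both conditions hold in: 2004, 2032 — 2.

2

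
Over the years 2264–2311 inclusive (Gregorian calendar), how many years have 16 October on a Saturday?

6

Track 16 October's weekday year by year (advancing +1, or +2 across a Feb 29):
  2264: Sun  2265: Mon (+1)  2266: Tue (+1)  2267: Wed (+1)  2268: Fri (+2)
  2269: Sat (+1) ✓  2270: Sun (+1)  2271: Mon (+1)  2272: Wed (+2)  2273: Thu (+1)
  2274: Fri (+1)  2275: Sat (+1) ✓  2276: Mon (+2)  2277: Tue (+1)  … (20 more years) …
  2298: Sun (+1)  2299: Mon (+1)  2300: Tue (+1)  2301: Wed (+1)  2302: Thu (+1)
  2303: Fri (+1)  2304: Sun (+2)  2305: Mon (+1)  2306: Tue (+1)  2307: Wed (+1)
  2308: Fri (+2)  2309: Sat (+1) ✓  2310: Sun (+1)  2311: Mon (+1)
Saturday years: 2269, 2275, 2280, 2286, 2297, 2309 — 6 in total.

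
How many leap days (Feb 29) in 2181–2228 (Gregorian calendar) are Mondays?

Leap years in 2181–2228: 11 of them.
Feb 29 weekday advances by 5 (mod 7) from one leap year to the next four years later (or differs when a century non-leap intervenes).
Leap-day weekdays: 2184:Sun 2188:Fri 2192:Wed 2196:Mon✓ 2204:Wed 2208:Mon✓ 2212:Sat 2216:Thu 2220:Tue 2224:Sun 2228:Fri
Monday: 2196, 2208 → 2.

2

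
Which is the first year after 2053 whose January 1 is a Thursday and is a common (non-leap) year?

Jan 1 advances by 2 weekdays after a leap year and by 1 after a common year.
2053: Jan 1 is Wednesday.
2054: Thursday
2054 begins on a Thursday and is a common year.

2054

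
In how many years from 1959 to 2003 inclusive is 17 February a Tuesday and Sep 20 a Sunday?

Check each year's weekday for 17 February and Sep 20:
  1959: Tue/Sun ✓  1960: Wed/Tue  1961: Fri/Wed  1962: Sat/Thu  1963: Sun/Fri  1964: Mon/Sun  1965: Wed/Mon  1966: Thu/Tue  1967: Fri/Wed  1968: Sat/Fri  1969: Mon/Sat  1970: Tue/Sun ✓  1971: Wed/Mon  1972: Thu/Wed  …(17 more)…  1990: Sat/Thu  1991: Sun/Fri  1992: Mon/Sun  1993: Wed/Mon  1994: Thu/Tue  1995: Fri/Wed  1996: Sat/Fri  1997: Mon/Sat  1998: Tue/Sun ✓  1999: Wed/Mon  2000: Thu/Wed  2001: Sat/Thu  2002: Sun/Fri  2003: Mon/Sat
Both conditions hold in: 1959, 1970, 1981, 1987, 1998 — 5.

5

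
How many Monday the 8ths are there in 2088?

Check the 8th of each month of 2088: Jan 8: Thu, Feb 8: Sun, Mar 8: Mon, Apr 8: Thu, May 8: Sat, Jun 8: Tue, Jul 8: Thu, Aug 8: Sun, Sep 8: Wed, Oct 8: Fri, Nov 8: Mon, Dec 8: Wed.
Monday occurs in March, November — 2 months.

2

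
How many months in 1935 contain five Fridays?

4

A month of length L has five Fridays iff its first Friday is on day ≤ L−28 (so day 1–3 in a 31-day month, 1–2 in a 30-day month, day 1 in a leap February).
Checking each month of 1935: Jan starts Tue (31d); Feb starts Fri (28d); Mar starts Fri (31d) ✓; Apr starts Mon (30d); May starts Wed (31d) ✓; Jun starts Sat (30d); Jul starts Mon (31d); Aug starts Thu (31d) ✓; Sep starts Sun (30d); Oct starts Tue (31d); Nov starts Fri (30d) ✓; Dec starts Sun (31d).
Five-Friday months: March, May, August, November → 4.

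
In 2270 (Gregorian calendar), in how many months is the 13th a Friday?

1

Check the 13th of each month of 2270: Jan 13: Thu, Feb 13: Sun, Mar 13: Sun, Apr 13: Wed, May 13: Fri, Jun 13: Mon, Jul 13: Wed, Aug 13: Sat, Sep 13: Tue, Oct 13: Thu, Nov 13: Sun, Dec 13: Tue.
Friday occurs in May — 1 month.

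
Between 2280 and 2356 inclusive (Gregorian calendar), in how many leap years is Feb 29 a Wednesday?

Leap years in 2280–2356: 19 of them.
Feb 29 weekday advances by 5 (mod 7) from one leap year to the next four years later (or differs when a century non-leap intervenes).
Leap-day weekdays: 2280:Sun 2284:Fri 2288:Wed✓ 2292:Mon 2296:Sat 2304:Mon 2308:Sat 2312:Thu 2316:Tue 2320:Sun 2324:Fri 2328:Wed✓ 2332:Mon 2336:Sat 2340:Thu 2344:Tue 2348:Sun 2352:Fri 2356:Wed✓
Wednesday: 2288, 2328, 2356 → 3.

3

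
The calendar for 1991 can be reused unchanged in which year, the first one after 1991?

Two years share a calendar iff Jan 1 falls on the same weekday and both are leap or both are common. 1991: Jan 1 is Tuesday, common year.
1992: Jan 1 Wednesday, leap
1993: Jan 1 Friday, common
1994: Jan 1 Saturday, common
1995: Jan 1 Sunday, common
1996: Jan 1 Monday, leap
1997: Jan 1 Wednesday, common
1998: Jan 1 Thursday, common
1999: Jan 1 Friday, common
2000: Jan 1 Saturday, leap
2001: Jan 1 Monday, common
2002: Jan 1 Tuesday, common
2002 matches on both conditions.

2002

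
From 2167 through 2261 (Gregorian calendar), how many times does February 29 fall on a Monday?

4

Leap years in 2167–2261: 23 of them.
Feb 29 weekday advances by 5 (mod 7) from one leap year to the next four years later (or differs when a century non-leap intervenes).
Leap-day weekdays: 2168:Mon✓ 2172:Sat 2176:Thu 2180:Tue 2184:Sun 2188:Fri 2192:Wed 2196:Mon✓ 2204:Wed 2208:Mon✓ 2212:Sat 2216:Thu 2220:Tue 2224:Sun 2228:Fri 2232:Wed 2236:Mon✓ 2240:Sat 2244:Thu 2248:Tue 2252:Sun 2256:Fri 2260:Wed
Monday: 2168, 2196, 2208, 2236 → 4.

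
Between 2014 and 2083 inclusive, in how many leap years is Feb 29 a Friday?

Leap years in 2014–2083: 17 of them.
Feb 29 weekday advances by 5 (mod 7) from one leap year to the next four years later (or differs when a century non-leap intervenes).
Leap-day weekdays: 2016:Mon 2020:Sat 2024:Thu 2028:Tue 2032:Sun 2036:Fri✓ 2040:Wed 2044:Mon 2048:Sat 2052:Thu 2056:Tue 2060:Sun 2064:Fri✓ 2068:Wed 2072:Mon 2076:Sat 2080:Thu
Friday: 2036, 2064 → 2.

2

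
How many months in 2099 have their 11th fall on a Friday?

Check the 11th of each month of 2099: Jan 11: Sun, Feb 11: Wed, Mar 11: Wed, Apr 11: Sat, May 11: Mon, Jun 11: Thu, Jul 11: Sat, Aug 11: Tue, Sep 11: Fri, Oct 11: Sun, Nov 11: Wed, Dec 11: Fri.
Friday occurs in September, December — 2 months.

2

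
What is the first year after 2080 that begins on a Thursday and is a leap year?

Jan 1 advances by 2 weekdays after a leap year and by 1 after a common year.
2080: Jan 1 is Monday (leap).
2081: Wednesday
2082: Thursday
2083: Friday
2084: Saturday (leap)
2085: Monday
2086: Tuesday
2087: Wednesday
2088: Thursday (leap)
2088 begins on a Thursday and is a leap year.

2088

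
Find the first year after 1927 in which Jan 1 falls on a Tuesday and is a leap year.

1952

Jan 1 advances by 2 weekdays after a leap year and by 1 after a common year.
1927: Jan 1 is Saturday.
1928: Sunday (leap)
1929: Tuesday
1930: Wednesday
1931: Thursday
1932: Friday (leap)
1933: Sunday
1934: Monday
1935: Tuesday
1936: Wednesday (leap)
1937: Friday
1938: Saturday
1939: Sunday
1940: Monday (leap)
1941: Wednesday
1942: Thursday
1943: Friday
1944: Saturday (leap)
1945: Monday
1946: Tuesday
1947: Wednesday
1948: Thursday (leap)
1949: Saturday
1950: Sunday
1951: Monday
1952: Tuesday (leap)
1952 begins on a Tuesday and is a leap year.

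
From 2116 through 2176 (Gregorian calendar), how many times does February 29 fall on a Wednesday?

Leap years in 2116–2176: 16 of them.
Feb 29 weekday advances by 5 (mod 7) from one leap year to the next four years later (or differs when a century non-leap intervenes).
Leap-day weekdays: 2116:Sat 2120:Thu 2124:Tue 2128:Sun 2132:Fri 2136:Wed✓ 2140:Mon 2144:Sat 2148:Thu 2152:Tue 2156:Sun 2160:Fri 2164:Wed✓ 2168:Mon 2172:Sat 2176:Thu
Wednesday: 2136, 2164 → 2.

2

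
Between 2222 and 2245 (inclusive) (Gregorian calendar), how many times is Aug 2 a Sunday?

Track Aug 2's weekday year by year (advancing +1, or +2 across a Feb 29):
  2222: Fri  2223: Sat (+1)  2224: Mon (+2)  2225: Tue (+1)  2226: Wed (+1)
  2227: Thu (+1)  2228: Sat (+2)  2229: Sun (+1) ✓  2230: Mon (+1)  2231: Tue (+1)
  2232: Thu (+2)  2233: Fri (+1)  2234: Sat (+1)  2235: Sun (+1) ✓  2236: Tue (+2)
  2237: Wed (+1)  2238: Thu (+1)  2239: Fri (+1)  2240: Sun (+2) ✓  2241: Mon (+1)
  2242: Tue (+1)  2243: Wed (+1)  2244: Fri (+2)  2245: Sat (+1)
Sunday years: 2229, 2235, 2240 — 3 in total.

3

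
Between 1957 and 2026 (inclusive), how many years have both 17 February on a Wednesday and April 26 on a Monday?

7

Check each year's weekday for 17 February and April 26:
  1957: Sun/Fri  1958: Mon/Sat  1959: Tue/Sun  1960: Wed/Tue  1961: Fri/Wed  1962: Sat/Thu  1963: Sun/Fri  1964: Mon/Sun  1965: Wed/Mon ✓  1966: Thu/Tue  1967: Fri/Wed  1968: Sat/Fri  1969: Mon/Sat  1970: Tue/Sun  …(42 more)…  2013: Sun/Fri  2014: Mon/Sat  2015: Tue/Sun  2016: Wed/Tue  2017: Fri/Wed  2018: Sat/Thu  2019: Sun/Fri  2020: Mon/Sun  2021: Wed/Mon ✓  2022: Thu/Tue  2023: Fri/Wed  2024: Sat/Fri  2025: Mon/Sat  2026: Tue/Sun
Both conditions hold in: 1965, 1971, 1982, 1993, 1999, 2010, 2021 — 7.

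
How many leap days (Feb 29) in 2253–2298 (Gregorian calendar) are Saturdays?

2

Leap years in 2253–2298: 11 of them.
Feb 29 weekday advances by 5 (mod 7) from one leap year to the next four years later (or differs when a century non-leap intervenes).
Leap-day weekdays: 2256:Fri 2260:Wed 2264:Mon 2268:Sat✓ 2272:Thu 2276:Tue 2280:Sun 2284:Fri 2288:Wed 2292:Mon 2296:Sat✓
Saturday: 2268, 2296 → 2.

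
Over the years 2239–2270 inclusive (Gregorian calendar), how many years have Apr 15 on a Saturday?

Track Apr 15's weekday year by year (advancing +1, or +2 across a Feb 29):
  2239: Mon  2240: Wed (+2)  2241: Thu (+1)  2242: Fri (+1)  2243: Sat (+1) ✓
  2244: Mon (+2)  2245: Tue (+1)  2246: Wed (+1)  2247: Thu (+1)  2248: Sat (+2) ✓
  2249: Sun (+1)  2250: Mon (+1)  2251: Tue (+1)  2252: Thu (+2)  … (4 more years) …
  2257: Wed (+1)  2258: Thu (+1)  2259: Fri (+1)  2260: Sun (+2)  2261: Mon (+1)
  2262: Tue (+1)  2263: Wed (+1)  2264: Fri (+2)  2265: Sat (+1) ✓  2266: Sun (+1)
  2267: Mon (+1)  2268: Wed (+2)  2269: Thu (+1)  2270: Fri (+1)
Saturday years: 2243, 2248, 2254, 2265 — 4 in total.

4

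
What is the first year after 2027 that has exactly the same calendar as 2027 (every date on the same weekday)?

2038

Two years share a calendar iff Jan 1 falls on the same weekday and both are leap or both are common. 2027: Jan 1 is Friday, common year.
2028: Jan 1 Saturday, leap
2029: Jan 1 Monday, common
2030: Jan 1 Tuesday, common
2031: Jan 1 Wednesday, common
2032: Jan 1 Thursday, leap
2033: Jan 1 Saturday, common
2034: Jan 1 Sunday, common
2035: Jan 1 Monday, common
2036: Jan 1 Tuesday, leap
2037: Jan 1 Thursday, common
2038: Jan 1 Friday, common
2038 matches on both conditions.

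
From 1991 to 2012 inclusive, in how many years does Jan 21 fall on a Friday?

Track Jan 21's weekday year by year (advancing +1, or +2 across a Feb 29):
  1991: Mon  1992: Tue (+1)  1993: Thu (+2)  1994: Fri (+1) ✓  1995: Sat (+1)
  1996: Sun (+1)  1997: Tue (+2)  1998: Wed (+1)  1999: Thu (+1)  2000: Fri (+1) ✓
  2001: Sun (+2)  2002: Mon (+1)  2003: Tue (+1)  2004: Wed (+1)  2005: Fri (+2) ✓
  2006: Sat (+1)  2007: Sun (+1)  2008: Mon (+1)  2009: Wed (+2)  2010: Thu (+1)
  2011: Fri (+1) ✓  2012: Sat (+1)
Friday years: 1994, 2000, 2005, 2011 — 4 in total.

4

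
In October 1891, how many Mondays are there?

4

October 1891 has 31 days and begins on Thursday.
The first Monday is October 5.
Mondays fall on 5, 12, 19, 26 — that's 4.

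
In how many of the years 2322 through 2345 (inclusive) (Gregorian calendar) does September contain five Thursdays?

September has 30 days; it has five Thursdays when Thursday falls among the first (month-length − 28) days — i.e. when September 1 is one of Thursday/Wednesday.
September 1 by year: 2322:Fri 2323:Sat 2324:Mon 2325:Tue 2326:Wed✓ 2327:Thu✓ 2328:Sat 2329:Sun 2330:Mon 2331:Tue 2332:Thu✓ 2333:Fri 2334:Sat 2335:Sun 2336:Tue 2337:Wed✓ 2338:Thu✓ 2339:Fri 2340:Sun 2341:Mon 2342:Tue 2343:Wed✓ 2344:Fri 2345:Sat
Years with five Thursdays: 2326, 2327, 2332, 2337, 2338, 2343 → 6.

6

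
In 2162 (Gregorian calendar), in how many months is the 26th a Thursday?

1

Check the 26th of each month of 2162: Jan 26: Tue, Feb 26: Fri, Mar 26: Fri, Apr 26: Mon, May 26: Wed, Jun 26: Sat, Jul 26: Mon, Aug 26: Thu, Sep 26: Sun, Oct 26: Tue, Nov 26: Fri, Dec 26: Sun.
Thursday occurs in August — 1 month.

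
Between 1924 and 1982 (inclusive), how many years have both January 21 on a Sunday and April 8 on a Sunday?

6

Check each year's weekday for January 21 and April 8:
  1924: Mon/Tue  1925: Wed/Wed  1926: Thu/Thu  1927: Fri/Fri  1928: Sat/Sun  1929: Mon/Mon  1930: Tue/Tue  1931: Wed/Wed  1932: Thu/Fri  1933: Sat/Sat  1934: Sun/Sun ✓  1935: Mon/Mon  1936: Tue/Wed  1937: Thu/Thu  …(31 more)…  1969: Tue/Tue  1970: Wed/Wed  1971: Thu/Thu  1972: Fri/Sat  1973: Sun/Sun ✓  1974: Mon/Mon  1975: Tue/Tue  1976: Wed/Thu  1977: Fri/Fri  1978: Sat/Sat  1979: Sun/Sun ✓  1980: Mon/Tue  1981: Wed/Wed  1982: Thu/Thu
Both conditions hold in: 1934, 1945, 1951, 1962, 1973, 1979 — 6.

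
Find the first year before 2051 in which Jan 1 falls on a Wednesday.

2048

Jan 1 advances by 2 weekdays after a leap year and by 1 after a common year.
2051: Jan 1 is Sunday.
2050: Saturday
2049: Friday
2048: Wednesday (leap)
2048 begins on a Wednesday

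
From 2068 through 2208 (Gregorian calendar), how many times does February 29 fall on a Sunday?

Leap years in 2068–2208: 34 of them.
Feb 29 weekday advances by 5 (mod 7) from one leap year to the next four years later (or differs when a century non-leap intervenes).
Leap-day weekdays: 2068:Wed 2072:Mon 2076:Sat 2080:Thu 2084:Tue 2088:Sun✓ 2092:Fri 2096:Wed 2104:Fri 2108:Wed 2112:Mon 2116:Sat 2120:Thu …(8 more)… 2156:Sun✓ 2160:Fri 2164:Wed 2168:Mon 2172:Sat 2176:Thu 2180:Tue 2184:Sun✓ 2188:Fri 2192:Wed 2196:Mon 2204:Wed 2208:Mon
Sunday: 2088, 2128, 2156, 2184 → 4.

4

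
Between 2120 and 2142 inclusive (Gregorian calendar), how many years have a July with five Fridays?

9

July has 31 days; it has five Fridays when Friday falls among the first (month-length − 28) days — i.e. when July 1 is one of Friday/Thursday/Wednesday.
July 1 by year: 2120:Mon 2121:Tue 2122:Wed✓ 2123:Thu✓ 2124:Sat 2125:Sun 2126:Mon 2127:Tue 2128:Thu✓ 2129:Fri✓ 2130:Sat 2131:Sun 2132:Tue 2133:Wed✓ 2134:Thu✓ 2135:Fri✓ 2136:Sun 2137:Mon 2138:Tue 2139:Wed✓ 2140:Fri✓ 2141:Sat 2142:Sun
Years with five Fridays: 2122, 2123, 2128, 2129, 2133, 2134, 2135, 2139, 2140 → 9.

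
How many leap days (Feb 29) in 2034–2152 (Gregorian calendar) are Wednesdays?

Leap years in 2034–2152: 29 of them.
Feb 29 weekday advances by 5 (mod 7) from one leap year to the next four years later (or differs when a century non-leap intervenes).
Leap-day weekdays: 2036:Fri 2040:Wed✓ 2044:Mon 2048:Sat 2052:Thu 2056:Tue 2060:Sun 2064:Fri 2068:Wed✓ 2072:Mon 2076:Sat 2080:Thu 2084:Tue …(3 more)… 2104:Fri 2108:Wed✓ 2112:Mon 2116:Sat 2120:Thu 2124:Tue 2128:Sun 2132:Fri 2136:Wed✓ 2140:Mon 2144:Sat 2148:Thu 2152:Tue
Wednesday: 2040, 2068, 2096, 2108, 2136 → 5.

5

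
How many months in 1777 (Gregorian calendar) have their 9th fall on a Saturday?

1

Check the 9th of each month of 1777: Jan 9: Thu, Feb 9: Sun, Mar 9: Sun, Apr 9: Wed, May 9: Fri, Jun 9: Mon, Jul 9: Wed, Aug 9: Sat, Sep 9: Tue, Oct 9: Thu, Nov 9: Sun, Dec 9: Tue.
Saturday occurs in August — 1 month.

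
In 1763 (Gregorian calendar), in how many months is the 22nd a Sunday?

1

Check the 22nd of each month of 1763: Jan 22: Sat, Feb 22: Tue, Mar 22: Tue, Apr 22: Fri, May 22: Sun, Jun 22: Wed, Jul 22: Fri, Aug 22: Mon, Sep 22: Thu, Oct 22: Sat, Nov 22: Tue, Dec 22: Thu.
Sunday occurs in May — 1 month.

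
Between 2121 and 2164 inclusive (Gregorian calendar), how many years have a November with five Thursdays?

November has 30 days; it has five Thursdays when Thursday falls among the first (month-length − 28) days — i.e. when November 1 is one of Thursday/Wednesday.
November 1 by year: 2121:Sat 2122:Sun 2123:Mon 2124:Wed✓ 2125:Thu✓ 2126:Fri 2127:Sat 2128:Mon 2129:Tue 2130:Wed✓ 2131:Thu✓ 2132:Sat 2133:Sun 2134:Mon 2135:Tue …(14 more)… 2150:Sun 2151:Mon 2152:Wed✓ 2153:Thu✓ 2154:Fri 2155:Sat 2156:Mon 2157:Tue 2158:Wed✓ 2159:Thu✓ 2160:Sat 2161:Sun 2162:Mon 2163:Tue 2164:Thu✓
Years with five Thursdays: 2124, 2125, 2130, 2131, 2136, 2141, 2142, 2147, 2152, 2153, 2158, 2159, 2164 → 13.

13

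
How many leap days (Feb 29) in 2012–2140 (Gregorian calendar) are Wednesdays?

6

Leap years in 2012–2140: 32 of them.
Feb 29 weekday advances by 5 (mod 7) from one leap year to the next four years later (or differs when a century non-leap intervenes).
Leap-day weekdays: 2012:Wed✓ 2016:Mon 2020:Sat 2024:Thu 2028:Tue 2032:Sun 2036:Fri 2040:Wed✓ 2044:Mon 2048:Sat 2052:Thu 2056:Tue 2060:Sun …(6 more)… 2088:Sun 2092:Fri 2096:Wed✓ 2104:Fri 2108:Wed✓ 2112:Mon 2116:Sat 2120:Thu 2124:Tue 2128:Sun 2132:Fri 2136:Wed✓ 2140:Mon
Wednesday: 2012, 2040, 2068, 2096, 2108, 2136 → 6.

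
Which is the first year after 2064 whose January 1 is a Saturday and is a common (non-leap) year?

Jan 1 advances by 2 weekdays after a leap year and by 1 after a common year.
2064: Jan 1 is Tuesday (leap).
2065: Thursday
2066: Friday
2067: Saturday
2067 begins on a Saturday and is a common year.

2067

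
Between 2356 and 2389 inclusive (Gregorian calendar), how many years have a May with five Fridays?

15

May has 31 days; it has five Fridays when Friday falls among the first (month-length − 28) days — i.e. when May 1 is one of Friday/Thursday/Wednesday.
May 1 by year: 2356:Tue 2357:Wed✓ 2358:Thu✓ 2359:Fri✓ 2360:Sun 2361:Mon 2362:Tue 2363:Wed✓ 2364:Fri✓ 2365:Sat 2366:Sun 2367:Mon 2368:Wed✓ 2369:Thu✓ 2370:Fri✓ …(4 more)… 2375:Thu✓ 2376:Sat 2377:Sun 2378:Mon 2379:Tue 2380:Thu✓ 2381:Fri✓ 2382:Sat 2383:Sun 2384:Tue 2385:Wed✓ 2386:Thu✓ 2387:Fri✓ 2388:Sun 2389:Mon
Years with five Fridays: 2357, 2358, 2359, 2363, 2364, 2368, 2369, 2370, 2374, 2375, 2380, 2381, 2385, 2386, 2387 → 15.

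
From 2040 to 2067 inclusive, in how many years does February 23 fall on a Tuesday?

4

Track February 23's weekday year by year (advancing +1, or +2 across a Feb 29):
  2040: Thu  2041: Sat (+2)  2042: Sun (+1)  2043: Mon (+1)  2044: Tue (+1) ✓
  2045: Thu (+2)  2046: Fri (+1)  2047: Sat (+1)  2048: Sun (+1)  2049: Tue (+2) ✓
  2050: Wed (+1)  2051: Thu (+1)  2052: Fri (+1)  2053: Sun (+2)  2054: Mon (+1)
  2055: Tue (+1) ✓  2056: Wed (+1)  2057: Fri (+2)  2058: Sat (+1)  2059: Sun (+1)
  2060: Mon (+1)  2061: Wed (+2)  2062: Thu (+1)  2063: Fri (+1)  2064: Sat (+1)
  2065: Mon (+2)  2066: Tue (+1) ✓  2067: Wed (+1)
Tuesday years: 2044, 2049, 2055, 2066 — 4 in total.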